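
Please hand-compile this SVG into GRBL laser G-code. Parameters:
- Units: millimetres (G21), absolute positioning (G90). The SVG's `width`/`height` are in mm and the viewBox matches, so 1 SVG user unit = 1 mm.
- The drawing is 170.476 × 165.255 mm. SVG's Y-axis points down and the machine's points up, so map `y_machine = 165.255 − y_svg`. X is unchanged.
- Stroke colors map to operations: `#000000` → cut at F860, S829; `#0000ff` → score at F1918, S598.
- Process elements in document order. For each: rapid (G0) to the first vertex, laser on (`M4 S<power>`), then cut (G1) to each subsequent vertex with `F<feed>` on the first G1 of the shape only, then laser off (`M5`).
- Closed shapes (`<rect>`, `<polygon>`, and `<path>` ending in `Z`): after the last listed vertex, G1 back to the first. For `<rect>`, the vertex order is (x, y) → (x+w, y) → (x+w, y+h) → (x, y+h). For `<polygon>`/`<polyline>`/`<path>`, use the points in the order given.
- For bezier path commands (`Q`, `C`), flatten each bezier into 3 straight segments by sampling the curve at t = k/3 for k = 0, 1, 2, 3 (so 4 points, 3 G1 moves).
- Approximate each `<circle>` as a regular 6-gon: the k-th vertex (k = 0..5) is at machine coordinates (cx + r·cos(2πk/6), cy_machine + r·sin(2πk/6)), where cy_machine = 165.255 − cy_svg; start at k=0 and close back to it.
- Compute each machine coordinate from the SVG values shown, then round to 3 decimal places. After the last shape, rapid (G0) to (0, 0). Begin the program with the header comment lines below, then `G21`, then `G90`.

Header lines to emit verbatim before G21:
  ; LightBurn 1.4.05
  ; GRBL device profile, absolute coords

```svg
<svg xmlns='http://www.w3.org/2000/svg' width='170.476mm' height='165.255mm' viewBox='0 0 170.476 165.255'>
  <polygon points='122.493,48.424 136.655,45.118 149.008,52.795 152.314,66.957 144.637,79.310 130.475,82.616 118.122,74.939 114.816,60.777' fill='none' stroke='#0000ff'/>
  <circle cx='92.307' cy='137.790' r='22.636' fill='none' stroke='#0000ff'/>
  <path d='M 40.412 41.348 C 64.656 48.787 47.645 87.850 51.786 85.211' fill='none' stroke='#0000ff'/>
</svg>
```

Since the viewBox matches the mm dimensions, user units are millimetres directly. The only transform is the Y-flip y_m = 165.255 − y_svg.

Shape 1 is a regular polygon drawn with `<polygon>`. Its stroke #0000ff means score at S598, F1918. After flipping Y the toolpath is (122.493,116.831) → (136.655,120.137) → (149.008,112.460) → (152.314,98.298) → (144.637,85.945) → (130.475,82.639) → (118.122,90.316) → (114.816,104.478) → (122.493,116.831), returning to the start.

Shape 2 is a circle drawn with `<circle>`. Its stroke #0000ff means score at S598, F1918. After flipping Y the toolpath is (114.943,27.465) → (103.625,47.068) → (80.989,47.068) → (69.671,27.465) → (80.989,7.862) → (103.625,7.862) → (114.943,27.465), returning to the start.

Shape 3 is a cubic bezier drawn with `<path>`. Its stroke #0000ff means score at S598, F1918. After flipping Y the toolpath is (40.412,123.907) → (53.216,108.642) → (52.384,88.590) → (51.786,80.044).

; LightBurn 1.4.05
; GRBL device profile, absolute coords
G21
G90
G0 X122.493 Y116.831
M4 S598
G1 X136.655 Y120.137 F1918
G1 X149.008 Y112.460
G1 X152.314 Y98.298
G1 X144.637 Y85.945
G1 X130.475 Y82.639
G1 X118.122 Y90.316
G1 X114.816 Y104.478
G1 X122.493 Y116.831
M5
G0 X114.943 Y27.465
M4 S598
G1 X103.625 Y47.068 F1918
G1 X80.989 Y47.068
G1 X69.671 Y27.465
G1 X80.989 Y7.862
G1 X103.625 Y7.862
G1 X114.943 Y27.465
M5
G0 X40.412 Y123.907
M4 S598
G1 X53.216 Y108.642 F1918
G1 X52.384 Y88.590
G1 X51.786 Y80.044
M5
G0 X0.000 Y0.000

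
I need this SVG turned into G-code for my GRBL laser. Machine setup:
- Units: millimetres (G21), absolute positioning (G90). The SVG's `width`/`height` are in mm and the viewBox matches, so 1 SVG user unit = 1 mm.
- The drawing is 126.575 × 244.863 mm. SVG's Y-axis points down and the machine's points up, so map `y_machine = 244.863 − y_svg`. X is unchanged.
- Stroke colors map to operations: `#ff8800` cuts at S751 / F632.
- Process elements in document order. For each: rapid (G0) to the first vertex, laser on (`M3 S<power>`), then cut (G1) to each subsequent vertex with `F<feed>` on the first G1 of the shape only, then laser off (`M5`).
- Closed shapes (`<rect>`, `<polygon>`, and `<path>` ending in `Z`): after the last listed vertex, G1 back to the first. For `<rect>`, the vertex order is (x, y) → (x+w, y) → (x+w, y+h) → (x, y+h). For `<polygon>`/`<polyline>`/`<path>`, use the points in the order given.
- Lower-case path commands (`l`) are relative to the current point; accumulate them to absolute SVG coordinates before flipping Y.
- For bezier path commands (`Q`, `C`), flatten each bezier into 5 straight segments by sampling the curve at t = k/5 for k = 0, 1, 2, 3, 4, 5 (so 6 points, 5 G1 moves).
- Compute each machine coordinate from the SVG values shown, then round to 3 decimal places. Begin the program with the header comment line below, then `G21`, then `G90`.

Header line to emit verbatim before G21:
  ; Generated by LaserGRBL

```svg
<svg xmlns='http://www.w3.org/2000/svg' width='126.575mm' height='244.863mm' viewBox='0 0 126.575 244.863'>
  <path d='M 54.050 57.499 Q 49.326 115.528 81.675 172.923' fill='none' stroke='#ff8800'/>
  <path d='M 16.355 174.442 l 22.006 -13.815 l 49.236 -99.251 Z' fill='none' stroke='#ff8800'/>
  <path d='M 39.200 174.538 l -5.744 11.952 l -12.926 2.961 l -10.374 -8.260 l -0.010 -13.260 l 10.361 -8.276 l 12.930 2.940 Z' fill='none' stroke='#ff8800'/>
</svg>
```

; Generated by LaserGRBL
G21
G90
G0 X54.050 Y187.364
M3 S751
G1 X53.643 Y164.178 F632
G1 X56.202 Y141.042
G1 X61.727 Y117.957
G1 X70.218 Y94.923
G1 X81.675 Y71.940
M5
G0 X16.355 Y70.421
M3 S751
G1 X38.361 Y84.236 F632
G1 X87.597 Y183.487
G1 X16.355 Y70.421
M5
G0 X39.200 Y70.325
M3 S751
G1 X33.456 Y58.373 F632
G1 X20.530 Y55.412
G1 X10.156 Y63.672
G1 X10.146 Y76.932
G1 X20.507 Y85.208
G1 X33.437 Y82.268
G1 X39.200 Y70.325
M5

viewBox `0 0 126.575 244.863` with mm width/height → 1 unit = 1 mm. Flip: y_m = 244.863 − y_svg.

**Shape 1** — `<path>` quadratic bezier, stroke `#ff8800` → cut (S751, F632). Control points (SVG): P0=(54.050,57.499), P1=(49.326,115.528), P2=(81.675,172.923); sampled at t=k/5. Machine vertices: (54.050,187.364) → (53.643,164.178) → (56.202,141.042) → (61.727,117.957) → (70.218,94.923) → (81.675,71.940). Open path.

**Shape 2** — `<path>` closed polygon, stroke `#ff8800` → cut (S751, F632). Machine vertices: (16.355,70.421) → (38.361,84.236) → (87.597,183.487) → (16.355,70.421). Closed: final G1 returns to the first vertex.

**Shape 3** — `<path>` regular polygon, stroke `#ff8800` → cut (S751, F632). Machine vertices: (39.200,70.325) → (33.456,58.373) → (20.530,55.412) → (10.156,63.672) → (10.146,76.932) → (20.507,85.208) → (33.437,82.268) → (39.200,70.325). Closed: final G1 returns to the first vertex.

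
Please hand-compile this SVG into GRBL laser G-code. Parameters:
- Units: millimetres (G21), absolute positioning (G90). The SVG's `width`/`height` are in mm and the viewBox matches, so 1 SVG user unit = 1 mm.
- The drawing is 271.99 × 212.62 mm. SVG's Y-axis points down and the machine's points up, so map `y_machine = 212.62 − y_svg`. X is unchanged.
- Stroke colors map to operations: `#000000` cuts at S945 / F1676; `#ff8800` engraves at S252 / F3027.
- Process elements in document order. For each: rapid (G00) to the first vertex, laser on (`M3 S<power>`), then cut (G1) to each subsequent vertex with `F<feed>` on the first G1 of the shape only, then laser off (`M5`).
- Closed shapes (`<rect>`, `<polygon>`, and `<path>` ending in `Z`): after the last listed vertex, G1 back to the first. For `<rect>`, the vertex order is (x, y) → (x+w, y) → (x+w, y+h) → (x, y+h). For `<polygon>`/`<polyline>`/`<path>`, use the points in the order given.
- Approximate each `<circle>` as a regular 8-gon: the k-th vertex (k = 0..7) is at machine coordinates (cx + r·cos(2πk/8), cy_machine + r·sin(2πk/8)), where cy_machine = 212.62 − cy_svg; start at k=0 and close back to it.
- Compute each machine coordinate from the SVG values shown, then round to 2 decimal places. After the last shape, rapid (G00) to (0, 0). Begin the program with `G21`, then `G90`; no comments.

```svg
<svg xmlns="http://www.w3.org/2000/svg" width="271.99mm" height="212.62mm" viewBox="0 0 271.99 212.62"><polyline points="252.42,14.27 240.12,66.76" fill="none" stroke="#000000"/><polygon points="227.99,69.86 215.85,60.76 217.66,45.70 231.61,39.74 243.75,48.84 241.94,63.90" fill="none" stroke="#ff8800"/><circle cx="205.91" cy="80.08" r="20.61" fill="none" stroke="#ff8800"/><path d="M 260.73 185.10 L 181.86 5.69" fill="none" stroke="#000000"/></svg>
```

G21
G90
G00 X252.42 Y198.35
M3 S945
G1 X240.12 Y145.86 F1676
M5
G00 X227.99 Y142.76
M3 S252
G1 X215.85 Y151.86 F3027
G1 X217.66 Y166.92
G1 X231.61 Y172.88
G1 X243.75 Y163.78
G1 X241.94 Y148.72
G1 X227.99 Y142.76
M5
G00 X226.52 Y132.54
M3 S252
G1 X220.48 Y147.11 F3027
G1 X205.91 Y153.15
G1 X191.34 Y147.11
G1 X185.30 Y132.54
G1 X191.34 Y117.97
G1 X205.91 Y111.93
G1 X220.48 Y117.97
G1 X226.52 Y132.54
M5
G00 X260.73 Y27.52
M3 S945
G1 X181.86 Y206.93 F1676
M5
G00 X0.00 Y0.00

1 u = 1 mm; y_m = 212.62 − y.

[1] `<polyline>` line segment, #000000→cut S945 F1676: (252.42,198.35) → (240.12,145.86)

[2] `<polygon>` regular polygon, #ff8800→engrave S252 F3027: (227.99,142.76) → (215.85,151.86) → (217.66,166.92) → (231.61,172.88) → (243.75,163.78) → (241.94,148.72) → (227.99,142.76) (closed)

[3] `<circle>` circle, #ff8800→engrave S252 F3027: (226.52,132.54) → (220.48,147.11) → (205.91,153.15) → (191.34,147.11) → (185.30,132.54) → (191.34,117.97) → (205.91,111.93) → (220.48,117.97) → (226.52,132.54) (closed)

[4] `<path>` line segment, #000000→cut S945 F1676: (260.73,27.52) → (181.86,206.93)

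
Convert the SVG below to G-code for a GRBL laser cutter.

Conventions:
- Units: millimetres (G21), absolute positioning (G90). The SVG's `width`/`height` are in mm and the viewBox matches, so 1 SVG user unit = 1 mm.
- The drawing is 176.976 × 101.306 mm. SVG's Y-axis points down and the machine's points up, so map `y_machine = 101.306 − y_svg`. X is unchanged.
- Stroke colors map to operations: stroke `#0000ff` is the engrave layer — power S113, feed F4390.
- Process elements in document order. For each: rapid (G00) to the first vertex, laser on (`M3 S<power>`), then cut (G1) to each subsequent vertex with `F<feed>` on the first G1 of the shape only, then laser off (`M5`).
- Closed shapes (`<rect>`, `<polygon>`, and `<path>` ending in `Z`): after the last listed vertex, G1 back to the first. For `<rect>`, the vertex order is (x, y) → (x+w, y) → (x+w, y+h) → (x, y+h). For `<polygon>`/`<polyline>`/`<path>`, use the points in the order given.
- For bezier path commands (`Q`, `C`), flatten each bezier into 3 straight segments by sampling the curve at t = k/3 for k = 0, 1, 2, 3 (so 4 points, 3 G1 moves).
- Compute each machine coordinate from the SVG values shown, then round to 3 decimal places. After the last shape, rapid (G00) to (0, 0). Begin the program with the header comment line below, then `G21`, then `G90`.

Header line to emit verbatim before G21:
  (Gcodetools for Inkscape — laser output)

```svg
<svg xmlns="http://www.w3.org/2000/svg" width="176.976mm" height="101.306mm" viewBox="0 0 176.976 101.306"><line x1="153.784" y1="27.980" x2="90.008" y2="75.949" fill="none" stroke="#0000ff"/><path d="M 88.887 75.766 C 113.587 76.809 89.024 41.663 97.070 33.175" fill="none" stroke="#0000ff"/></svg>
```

(Gcodetools for Inkscape — laser output)
G21
G90
G00 X153.784 Y73.326
M3 S113
G1 X90.008 Y25.357 F4390
M5
G00 X88.887 Y25.540
M3 S113
G1 X100.198 Y34.232 F4390
G1 X96.861 Y53.085
G1 X97.070 Y68.131
M5
G00 X0.000 Y0.000

viewBox `0 0 176.976 101.306` with mm width/height → 1 unit = 1 mm. Flip: y_m = 101.306 − y_svg.

**Shape 1** — `<line>` line segment, stroke `#0000ff` → engrave (S113, F4390). Machine vertices: (153.784,73.326) → (90.008,25.357). Open path.

**Shape 2** — `<path>` cubic bezier, stroke `#0000ff` → engrave (S113, F4390). Control points (SVG): P0=(88.887,75.766), P1=(113.587,76.809), P2=(89.024,41.663), P3=(97.070,33.175); sampled at t=k/3. Machine vertices: (88.887,25.540) → (100.198,34.232) → (96.861,53.085) → (97.070,68.131). Open path.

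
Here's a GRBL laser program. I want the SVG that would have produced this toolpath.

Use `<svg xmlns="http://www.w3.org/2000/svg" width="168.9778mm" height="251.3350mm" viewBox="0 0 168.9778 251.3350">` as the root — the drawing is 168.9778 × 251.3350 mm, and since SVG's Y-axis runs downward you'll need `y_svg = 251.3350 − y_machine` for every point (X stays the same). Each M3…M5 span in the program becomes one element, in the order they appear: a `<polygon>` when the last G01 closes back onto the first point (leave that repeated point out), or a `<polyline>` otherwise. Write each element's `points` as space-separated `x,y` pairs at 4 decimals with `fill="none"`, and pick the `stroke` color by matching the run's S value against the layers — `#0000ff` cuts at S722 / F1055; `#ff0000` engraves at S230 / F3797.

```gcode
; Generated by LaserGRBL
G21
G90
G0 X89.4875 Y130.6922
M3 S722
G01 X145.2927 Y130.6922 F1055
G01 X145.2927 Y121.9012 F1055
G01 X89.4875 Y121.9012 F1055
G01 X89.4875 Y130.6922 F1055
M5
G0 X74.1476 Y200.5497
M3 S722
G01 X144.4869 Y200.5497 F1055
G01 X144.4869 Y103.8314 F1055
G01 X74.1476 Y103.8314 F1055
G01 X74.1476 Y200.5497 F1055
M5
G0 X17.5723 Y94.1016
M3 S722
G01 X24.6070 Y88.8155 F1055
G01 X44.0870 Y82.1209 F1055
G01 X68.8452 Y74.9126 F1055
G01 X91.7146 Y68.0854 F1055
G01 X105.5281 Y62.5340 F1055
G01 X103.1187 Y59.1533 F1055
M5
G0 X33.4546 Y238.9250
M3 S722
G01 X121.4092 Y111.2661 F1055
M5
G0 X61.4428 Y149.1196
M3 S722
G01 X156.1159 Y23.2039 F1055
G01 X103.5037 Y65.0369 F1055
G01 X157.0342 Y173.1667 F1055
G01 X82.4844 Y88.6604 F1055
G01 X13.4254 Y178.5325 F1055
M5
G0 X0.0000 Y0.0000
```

<svg xmlns="http://www.w3.org/2000/svg" width="168.9778mm" height="251.3350mm" viewBox="0 0 168.9778 251.3350">
  <polygon points="89.4875,120.6428 145.2927,120.6428 145.2927,129.4338 89.4875,129.4338" fill="none" stroke="#0000ff"/>
  <polygon points="74.1476,50.7853 144.4869,50.7853 144.4869,147.5036 74.1476,147.5036" fill="none" stroke="#0000ff"/>
  <polyline points="17.5723,157.2334 24.6070,162.5195 44.0870,169.2141 68.8452,176.4224 91.7146,183.2496 105.5281,188.8010 103.1187,192.1817" fill="none" stroke="#0000ff"/>
  <polyline points="33.4546,12.4100 121.4092,140.0689" fill="none" stroke="#0000ff"/>
  <polyline points="61.4428,102.2154 156.1159,228.1311 103.5037,186.2981 157.0342,78.1683 82.4844,162.6746 13.4254,72.8025" fill="none" stroke="#0000ff"/>
</svg>

y_svg = 251.3350 − y_m. Every run uses S722, so all elements get stroke `#0000ff` (cut).

[1] closed run; points: 89.4875,120.6428 145.2927,120.6428 145.2927,129.4338 89.4875,129.4338

[2] closed run; points: 74.1476,50.7853 144.4869,50.7853 144.4869,147.5036 74.1476,147.5036

[3] open run; points: 17.5723,157.2334 24.6070,162.5195 44.0870,169.2141 68.8452,176.4224 91.7146,183.2496 105.5281,188.8010 103.1187,192.1817

[4] open run; points: 33.4546,12.4100 121.4092,140.0689

[5] open run; points: 61.4428,102.2154 156.1159,228.1311 103.5037,186.2981 157.0342,78.1683 82.4844,162.6746 13.4254,72.8025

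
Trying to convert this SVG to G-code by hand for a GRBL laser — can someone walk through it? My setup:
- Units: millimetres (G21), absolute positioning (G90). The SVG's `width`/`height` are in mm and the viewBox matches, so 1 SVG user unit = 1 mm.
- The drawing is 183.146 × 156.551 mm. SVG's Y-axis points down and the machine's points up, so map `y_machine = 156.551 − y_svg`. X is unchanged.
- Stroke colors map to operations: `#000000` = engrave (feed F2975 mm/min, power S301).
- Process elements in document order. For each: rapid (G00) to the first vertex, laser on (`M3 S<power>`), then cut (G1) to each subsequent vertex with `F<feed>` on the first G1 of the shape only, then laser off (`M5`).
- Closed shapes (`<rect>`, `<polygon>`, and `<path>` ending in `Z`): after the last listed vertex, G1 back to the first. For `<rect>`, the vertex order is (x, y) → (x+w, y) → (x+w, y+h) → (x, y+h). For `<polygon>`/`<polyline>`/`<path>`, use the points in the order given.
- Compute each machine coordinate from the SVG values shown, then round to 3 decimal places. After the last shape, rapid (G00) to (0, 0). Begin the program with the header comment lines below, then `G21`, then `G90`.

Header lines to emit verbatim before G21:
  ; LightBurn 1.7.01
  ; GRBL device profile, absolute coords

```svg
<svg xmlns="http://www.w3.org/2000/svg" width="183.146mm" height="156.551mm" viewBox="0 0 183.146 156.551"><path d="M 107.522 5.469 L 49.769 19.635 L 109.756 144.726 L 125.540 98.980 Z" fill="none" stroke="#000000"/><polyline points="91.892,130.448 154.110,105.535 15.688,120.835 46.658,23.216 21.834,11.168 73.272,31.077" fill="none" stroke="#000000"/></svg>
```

Since the viewBox matches the mm dimensions, user units are millimetres directly. The only transform is the Y-flip y_m = 156.551 − y_svg.

Shape 1 is a closed polygon drawn with `<path>`. Its stroke #000000 means engrave at S301, F2975. After flipping Y the toolpath is (107.522,151.082) → (49.769,136.916) → (109.756,11.825) → (125.540,57.571) → (107.522,151.082), returning to the start.

Shape 2 is a open polyline drawn with `<polyline>`. Its stroke #000000 means engrave at S301, F2975. After flipping Y the toolpath is (91.892,26.103) → (154.110,51.016) → (15.688,35.716) → (46.658,133.335) → (21.834,145.383) → (73.272,125.474).

; LightBurn 1.7.01
; GRBL device profile, absolute coords
G21
G90
G00 X107.522 Y151.082
M3 S301
G1 X49.769 Y136.916 F2975
G1 X109.756 Y11.825
G1 X125.540 Y57.571
G1 X107.522 Y151.082
M5
G00 X91.892 Y26.103
M3 S301
G1 X154.110 Y51.016 F2975
G1 X15.688 Y35.716
G1 X46.658 Y133.335
G1 X21.834 Y145.383
G1 X73.272 Y125.474
M5
G00 X0.000 Y0.000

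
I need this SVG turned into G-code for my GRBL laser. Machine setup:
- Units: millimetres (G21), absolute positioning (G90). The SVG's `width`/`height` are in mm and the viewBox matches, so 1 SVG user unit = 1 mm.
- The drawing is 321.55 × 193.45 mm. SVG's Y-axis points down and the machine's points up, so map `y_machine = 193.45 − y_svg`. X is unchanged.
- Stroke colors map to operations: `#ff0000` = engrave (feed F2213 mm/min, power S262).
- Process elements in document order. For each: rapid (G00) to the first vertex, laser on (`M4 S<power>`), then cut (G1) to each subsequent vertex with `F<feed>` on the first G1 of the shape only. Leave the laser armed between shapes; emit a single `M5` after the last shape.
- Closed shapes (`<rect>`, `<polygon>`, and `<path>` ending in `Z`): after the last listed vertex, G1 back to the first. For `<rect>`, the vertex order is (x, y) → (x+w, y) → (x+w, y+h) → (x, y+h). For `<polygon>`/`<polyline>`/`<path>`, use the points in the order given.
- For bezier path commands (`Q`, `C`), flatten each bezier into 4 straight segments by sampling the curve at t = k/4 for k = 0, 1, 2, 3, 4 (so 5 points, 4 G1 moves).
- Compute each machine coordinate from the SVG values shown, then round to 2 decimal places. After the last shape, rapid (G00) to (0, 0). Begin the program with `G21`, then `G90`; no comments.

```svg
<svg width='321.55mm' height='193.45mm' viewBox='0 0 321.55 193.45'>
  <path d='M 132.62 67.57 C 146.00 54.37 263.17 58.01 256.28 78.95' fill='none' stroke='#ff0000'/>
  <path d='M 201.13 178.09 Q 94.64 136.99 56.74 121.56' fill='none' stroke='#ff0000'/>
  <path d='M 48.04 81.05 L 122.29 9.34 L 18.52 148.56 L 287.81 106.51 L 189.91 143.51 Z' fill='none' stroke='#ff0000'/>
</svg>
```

Since the viewBox matches the mm dimensions, user units are millimetres directly. The only transform is the Y-flip y_m = 193.45 − y_svg.

Shape 1 is a cubic bezier drawn with `<path>`. Its stroke #ff0000 means engrave at S262, F2213. After flipping Y the toolpath is (132.62,125.88) → (158.56,132.62) → (202.05,132.99) → (241.75,126.97) → (256.28,114.50).

Shape 2 is a quadratic bezier drawn with `<path>`. Its stroke #ff0000 means engrave at S262, F2213. After flipping Y the toolpath is (201.13,15.36) → (152.17,34.31) → (111.79,50.04) → (79.98,62.57) → (56.74,71.89).

Shape 3 is a closed polygon drawn with `<path>`. Its stroke #ff0000 means engrave at S262, F2213. After flipping Y the toolpath is (48.04,112.40) → (122.29,184.11) → (18.52,44.89) → (287.81,86.94) → (189.91,49.94) → (48.04,112.40), returning to the start.

G21
G90
G00 X132.62 Y125.88
M4 S262
G1 X158.56 Y132.62 F2213
G1 X202.05 Y132.99
G1 X241.75 Y126.97
G1 X256.28 Y114.50
G00 X201.13 Y15.36
M4 S262
G1 X152.17 Y34.31 F2213
G1 X111.79 Y50.04
G1 X79.98 Y62.57
G1 X56.74 Y71.89
G00 X48.04 Y112.40
M4 S262
G1 X122.29 Y184.11 F2213
G1 X18.52 Y44.89
G1 X287.81 Y86.94
G1 X189.91 Y49.94
G1 X48.04 Y112.40
M5
G00 X0.00 Y0.00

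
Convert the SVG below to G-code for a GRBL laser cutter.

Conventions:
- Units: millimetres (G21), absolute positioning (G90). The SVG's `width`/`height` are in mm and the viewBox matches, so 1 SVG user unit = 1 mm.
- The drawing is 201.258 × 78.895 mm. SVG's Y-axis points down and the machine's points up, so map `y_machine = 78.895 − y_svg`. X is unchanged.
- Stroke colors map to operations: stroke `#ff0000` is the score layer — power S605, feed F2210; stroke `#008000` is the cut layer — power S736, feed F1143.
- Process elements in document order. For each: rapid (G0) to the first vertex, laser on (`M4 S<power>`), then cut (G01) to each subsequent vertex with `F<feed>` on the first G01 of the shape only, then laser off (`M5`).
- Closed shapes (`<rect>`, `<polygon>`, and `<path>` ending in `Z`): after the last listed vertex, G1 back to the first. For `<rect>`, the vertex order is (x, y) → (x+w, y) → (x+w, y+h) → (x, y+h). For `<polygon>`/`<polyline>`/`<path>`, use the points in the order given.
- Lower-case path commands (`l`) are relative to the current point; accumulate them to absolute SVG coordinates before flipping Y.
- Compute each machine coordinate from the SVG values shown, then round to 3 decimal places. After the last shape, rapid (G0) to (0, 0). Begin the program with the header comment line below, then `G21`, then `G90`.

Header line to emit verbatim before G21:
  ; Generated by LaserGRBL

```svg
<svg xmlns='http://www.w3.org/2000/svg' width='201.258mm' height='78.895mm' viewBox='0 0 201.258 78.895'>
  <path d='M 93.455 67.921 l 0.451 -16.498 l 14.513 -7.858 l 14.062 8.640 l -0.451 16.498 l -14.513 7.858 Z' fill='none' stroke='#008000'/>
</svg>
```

; Generated by LaserGRBL
G21
G90
G0 X93.455 Y10.974
M4 S736
G01 X93.906 Y27.472 F1143
G01 X108.419 Y35.330
G01 X122.481 Y26.690
G01 X122.030 Y10.192
G01 X107.517 Y2.334
G01 X93.455 Y10.974
M5
G0 X0.000 Y0.000

1 u = 1 mm; y_m = 78.895 − y.

[1] `<path>` regular polygon, #008000→cut S736 F1143: (93.455,10.974) → (93.906,27.472) → (108.419,35.330) → (122.481,26.690) → (122.030,10.192) → (107.517,2.334) → (93.455,10.974) (closed)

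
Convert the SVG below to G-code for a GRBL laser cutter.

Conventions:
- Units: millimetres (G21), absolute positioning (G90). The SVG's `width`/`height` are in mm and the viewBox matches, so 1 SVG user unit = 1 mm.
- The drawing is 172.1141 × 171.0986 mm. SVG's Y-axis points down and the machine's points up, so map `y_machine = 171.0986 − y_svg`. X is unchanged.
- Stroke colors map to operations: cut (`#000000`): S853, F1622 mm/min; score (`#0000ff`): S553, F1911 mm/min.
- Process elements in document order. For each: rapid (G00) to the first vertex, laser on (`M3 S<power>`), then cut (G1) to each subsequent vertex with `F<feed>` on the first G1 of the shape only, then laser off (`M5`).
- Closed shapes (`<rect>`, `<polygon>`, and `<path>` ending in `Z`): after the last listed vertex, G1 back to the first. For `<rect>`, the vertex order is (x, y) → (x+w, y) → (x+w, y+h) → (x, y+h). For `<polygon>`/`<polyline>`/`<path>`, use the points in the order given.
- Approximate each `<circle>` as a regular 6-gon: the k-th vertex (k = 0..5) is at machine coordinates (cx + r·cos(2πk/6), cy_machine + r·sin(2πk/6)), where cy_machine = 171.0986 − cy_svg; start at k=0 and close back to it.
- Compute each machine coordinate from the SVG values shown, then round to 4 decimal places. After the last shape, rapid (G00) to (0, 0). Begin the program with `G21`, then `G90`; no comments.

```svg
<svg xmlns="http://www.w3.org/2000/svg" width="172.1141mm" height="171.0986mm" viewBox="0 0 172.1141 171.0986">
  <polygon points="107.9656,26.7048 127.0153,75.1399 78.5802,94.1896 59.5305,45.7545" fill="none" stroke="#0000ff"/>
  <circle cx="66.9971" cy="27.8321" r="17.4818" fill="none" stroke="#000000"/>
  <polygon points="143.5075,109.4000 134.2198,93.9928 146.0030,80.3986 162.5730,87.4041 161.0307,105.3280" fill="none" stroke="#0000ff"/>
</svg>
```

1 u = 1 mm; y_m = 171.0986 − y.

[1] `<polygon>` regular polygon, #0000ff→score S553 F1911: (107.9656,144.3938) → (127.0153,95.9587) → (78.5802,76.9090) → (59.5305,125.3441) → (107.9656,144.3938) (closed)

[2] `<circle>` circle, #000000→cut S853 F1622: (84.4789,143.2665) → (75.7380,158.4062) → (58.2562,158.4062) → (49.5153,143.2665) → (58.2562,128.1268) → (75.7380,128.1268) → (84.4789,143.2665) (closed)

[3] `<polygon>` regular polygon, #0000ff→score S553 F1911: (143.5075,61.6986) → (134.2198,77.1058) → (146.0030,90.7000) → (162.5730,83.6945) → (161.0307,65.7706) → (143.5075,61.6986) (closed)

G21
G90
G00 X107.9656 Y144.3938
M3 S553
G1 X127.0153 Y95.9587 F1911
G1 X78.5802 Y76.9090
G1 X59.5305 Y125.3441
G1 X107.9656 Y144.3938
M5
G00 X84.4789 Y143.2665
M3 S853
G1 X75.7380 Y158.4062 F1622
G1 X58.2562 Y158.4062
G1 X49.5153 Y143.2665
G1 X58.2562 Y128.1268
G1 X75.7380 Y128.1268
G1 X84.4789 Y143.2665
M5
G00 X143.5075 Y61.6986
M3 S553
G1 X134.2198 Y77.1058 F1911
G1 X146.0030 Y90.7000
G1 X162.5730 Y83.6945
G1 X161.0307 Y65.7706
G1 X143.5075 Y61.6986
M5
G00 X0.0000 Y0.0000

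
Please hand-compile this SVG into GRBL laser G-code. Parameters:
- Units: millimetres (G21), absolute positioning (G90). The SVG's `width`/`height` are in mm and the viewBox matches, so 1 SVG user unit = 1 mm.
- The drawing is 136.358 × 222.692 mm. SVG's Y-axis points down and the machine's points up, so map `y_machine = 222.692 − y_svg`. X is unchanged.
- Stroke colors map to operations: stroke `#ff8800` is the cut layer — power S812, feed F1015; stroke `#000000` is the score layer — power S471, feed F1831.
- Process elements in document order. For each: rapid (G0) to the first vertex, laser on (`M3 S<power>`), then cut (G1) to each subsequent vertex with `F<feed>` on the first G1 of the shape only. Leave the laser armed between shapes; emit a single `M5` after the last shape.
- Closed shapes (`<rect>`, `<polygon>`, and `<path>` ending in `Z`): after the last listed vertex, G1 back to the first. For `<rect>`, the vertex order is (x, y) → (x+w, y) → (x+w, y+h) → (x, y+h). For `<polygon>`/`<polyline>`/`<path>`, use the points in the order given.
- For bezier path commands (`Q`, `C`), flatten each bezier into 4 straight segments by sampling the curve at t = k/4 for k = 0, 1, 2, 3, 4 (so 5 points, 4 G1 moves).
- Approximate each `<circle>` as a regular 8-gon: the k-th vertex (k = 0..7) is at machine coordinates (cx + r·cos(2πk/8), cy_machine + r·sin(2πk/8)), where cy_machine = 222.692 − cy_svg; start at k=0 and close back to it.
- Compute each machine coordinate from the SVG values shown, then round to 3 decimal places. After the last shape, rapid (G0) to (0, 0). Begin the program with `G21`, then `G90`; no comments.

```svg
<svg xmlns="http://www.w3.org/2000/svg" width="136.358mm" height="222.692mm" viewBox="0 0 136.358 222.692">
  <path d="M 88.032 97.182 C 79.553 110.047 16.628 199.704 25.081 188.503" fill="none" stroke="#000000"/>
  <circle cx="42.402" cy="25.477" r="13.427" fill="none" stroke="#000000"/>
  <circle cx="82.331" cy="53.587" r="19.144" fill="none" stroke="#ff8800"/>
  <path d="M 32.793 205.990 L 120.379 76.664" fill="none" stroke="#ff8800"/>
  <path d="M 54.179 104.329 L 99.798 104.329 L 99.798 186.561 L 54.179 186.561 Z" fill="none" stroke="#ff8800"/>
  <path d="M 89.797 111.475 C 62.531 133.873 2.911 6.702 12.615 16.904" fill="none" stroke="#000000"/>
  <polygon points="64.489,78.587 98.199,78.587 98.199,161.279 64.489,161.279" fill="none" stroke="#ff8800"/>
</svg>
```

G21
G90
G0 X88.032 Y125.510
M3 S471
G1 X73.430 Y104.239 F1831
G1 X50.207 Y70.825
G1 X30.159 Y41.923
G1 X25.081 Y34.189
G0 X55.829 Y197.215
M3 S471
G1 X51.896 Y206.709 F1831
G1 X42.402 Y210.642
G1 X32.908 Y206.709
G1 X28.975 Y197.215
G1 X32.908 Y187.721
G1 X42.402 Y183.788
G1 X51.896 Y187.721
G1 X55.829 Y197.215
G0 X101.475 Y169.105
M3 S812
G1 X95.868 Y182.642 F1015
G1 X82.331 Y188.249
G1 X68.794 Y182.642
G1 X63.187 Y169.105
G1 X68.794 Y155.568
G1 X82.331 Y149.961
G1 X95.868 Y155.568
G1 X101.475 Y169.105
G0 X32.793 Y16.702
M3 S812
G1 X120.379 Y146.028 F1015
G0 X54.179 Y118.363
M3 S812
G1 X99.798 Y118.363 F1015
G1 X99.798 Y36.131
G1 X54.179 Y36.131
G1 X54.179 Y118.363
G0 X89.797 Y111.217
M3 S471
G1 X64.870 Y117.979 F1831
G1 X37.342 Y153.929
G1 X16.747 Y192.166
G1 X12.615 Y205.788
G0 X64.489 Y144.105
M3 S812
G1 X98.199 Y144.105 F1015
G1 X98.199 Y61.413
G1 X64.489 Y61.413
G1 X64.489 Y144.105
M5
G0 X0.000 Y0.000

1 u = 1 mm; y_m = 222.692 − y.

[1] `<path>` cubic bezier, #000000→score S471 F1831: (88.032,125.510) → (73.430,104.239) → (50.207,70.825) → (30.159,41.923) → (25.081,34.189)

[2] `<circle>` circle, #000000→score S471 F1831: (55.829,197.215) → (51.896,206.709) → (42.402,210.642) → (32.908,206.709) → (28.975,197.215) → (32.908,187.721) → (42.402,183.788) → (51.896,187.721) → (55.829,197.215) (closed)

[3] `<circle>` circle, #ff8800→cut S812 F1015: (101.475,169.105) → (95.868,182.642) → (82.331,188.249) → (68.794,182.642) → (63.187,169.105) → (68.794,155.568) → (82.331,149.961) → (95.868,155.568) → (101.475,169.105) (closed)

[4] `<path>` line segment, #ff8800→cut S812 F1015: (32.793,16.702) → (120.379,146.028)

[5] `<path>` rectangle, #ff8800→cut S812 F1015: (54.179,118.363) → (99.798,118.363) → (99.798,36.131) → (54.179,36.131) → (54.179,118.363) (closed)

[6] `<path>` cubic bezier, #000000→score S471 F1831: (89.797,111.217) → (64.870,117.979) → (37.342,153.929) → (16.747,192.166) → (12.615,205.788)

[7] `<polygon>` rectangle, #ff8800→cut S812 F1015: (64.489,144.105) → (98.199,144.105) → (98.199,61.413) → (64.489,61.413) → (64.489,144.105) (closed)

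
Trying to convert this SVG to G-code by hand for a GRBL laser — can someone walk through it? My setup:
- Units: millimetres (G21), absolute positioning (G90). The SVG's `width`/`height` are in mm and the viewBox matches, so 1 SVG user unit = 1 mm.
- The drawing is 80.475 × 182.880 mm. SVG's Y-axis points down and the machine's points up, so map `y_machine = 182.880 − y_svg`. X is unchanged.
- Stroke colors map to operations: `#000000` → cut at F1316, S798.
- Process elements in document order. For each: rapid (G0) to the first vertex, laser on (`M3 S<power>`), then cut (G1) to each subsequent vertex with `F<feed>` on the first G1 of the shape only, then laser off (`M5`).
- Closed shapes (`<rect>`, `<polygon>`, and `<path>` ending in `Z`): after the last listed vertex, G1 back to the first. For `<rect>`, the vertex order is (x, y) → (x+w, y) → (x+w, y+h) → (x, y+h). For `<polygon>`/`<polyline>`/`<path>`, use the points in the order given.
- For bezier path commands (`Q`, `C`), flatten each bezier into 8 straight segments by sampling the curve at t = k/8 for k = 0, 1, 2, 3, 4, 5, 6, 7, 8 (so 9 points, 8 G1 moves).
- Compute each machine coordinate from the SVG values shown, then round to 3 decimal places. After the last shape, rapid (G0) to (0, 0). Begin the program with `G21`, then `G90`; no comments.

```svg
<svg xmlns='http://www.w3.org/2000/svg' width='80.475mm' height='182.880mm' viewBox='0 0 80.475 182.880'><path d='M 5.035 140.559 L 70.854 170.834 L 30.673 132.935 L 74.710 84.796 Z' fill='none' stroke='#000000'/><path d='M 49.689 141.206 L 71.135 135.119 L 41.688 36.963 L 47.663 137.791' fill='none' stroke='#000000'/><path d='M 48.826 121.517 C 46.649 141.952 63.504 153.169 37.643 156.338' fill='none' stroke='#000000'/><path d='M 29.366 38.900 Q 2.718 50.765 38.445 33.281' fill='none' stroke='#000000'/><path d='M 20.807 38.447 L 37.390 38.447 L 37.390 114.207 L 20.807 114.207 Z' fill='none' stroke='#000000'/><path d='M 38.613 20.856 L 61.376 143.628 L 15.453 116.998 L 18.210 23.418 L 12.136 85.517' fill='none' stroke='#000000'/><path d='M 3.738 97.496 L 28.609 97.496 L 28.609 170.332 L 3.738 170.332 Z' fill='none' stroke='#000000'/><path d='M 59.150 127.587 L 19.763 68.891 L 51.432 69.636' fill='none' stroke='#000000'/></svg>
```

Since the viewBox matches the mm dimensions, user units are millimetres directly. The only transform is the Y-flip y_m = 182.880 − y_svg.

Shape 1 is a closed polygon drawn with `<path>`. Its stroke #000000 means cut at S798, F1316. After flipping Y the toolpath is (5.035,42.321) → (70.854,12.046) → (30.673,49.945) → (74.710,98.084) → (5.035,42.321), returning to the start.

Shape 2 is a open polyline drawn with `<path>`. Its stroke #000000 means cut at S798, F1316. After flipping Y the toolpath is (49.689,41.674) → (71.135,47.761) → (41.688,145.917) → (47.663,45.089).

Shape 3 is a cubic bezier drawn with `<path>`. Its stroke #000000 means cut at S798, F1316. After flipping Y the toolpath is (48.826,61.363) → (48.781,54.130) → (49.797,47.747) → (51.150,42.201) → (52.116,37.478) → (51.972,33.564) → (49.994,30.446) → (45.459,28.110) → (37.643,26.542).

Shape 4 is a quadratic bezier drawn with `<path>`. Its stroke #000000 means cut at S798, F1316. After flipping Y the toolpath is (29.366,143.980) → (23.679,141.472) → (19.940,139.882) → (18.151,139.208) → (18.312,139.452) → (20.421,140.613) → (24.480,142.691) → (30.488,145.687) → (38.445,149.599).

Shape 5 is a rectangle drawn with `<path>`. Its stroke #000000 means cut at S798, F1316. After flipping Y the toolpath is (20.807,144.433) → (37.390,144.433) → (37.390,68.673) → (20.807,68.673) → (20.807,144.433), returning to the start.

Shape 6 is a open polyline drawn with `<path>`. Its stroke #000000 means cut at S798, F1316. After flipping Y the toolpath is (38.613,162.024) → (61.376,39.252) → (15.453,65.882) → (18.210,159.462) → (12.136,97.363).

Shape 7 is a rectangle drawn with `<path>`. Its stroke #000000 means cut at S798, F1316. After flipping Y the toolpath is (3.738,85.384) → (28.609,85.384) → (28.609,12.548) → (3.738,12.548) → (3.738,85.384), returning to the start.

Shape 8 is a open polyline drawn with `<path>`. Its stroke #000000 means cut at S798, F1316. After flipping Y the toolpath is (59.150,55.293) → (19.763,113.989) → (51.432,113.244).

G21
G90
G0 X5.035 Y42.321
M3 S798
G1 X70.854 Y12.046 F1316
G1 X30.673 Y49.945
G1 X74.710 Y98.084
G1 X5.035 Y42.321
M5
G0 X49.689 Y41.674
M3 S798
G1 X71.135 Y47.761 F1316
G1 X41.688 Y145.917
G1 X47.663 Y45.089
M5
G0 X48.826 Y61.363
M3 S798
G1 X48.781 Y54.130 F1316
G1 X49.797 Y47.747
G1 X51.150 Y42.201
G1 X52.116 Y37.478
G1 X51.972 Y33.564
G1 X49.994 Y30.446
G1 X45.459 Y28.110
G1 X37.643 Y26.542
M5
G0 X29.366 Y143.980
M3 S798
G1 X23.679 Y141.472 F1316
G1 X19.940 Y139.882
G1 X18.151 Y139.208
G1 X18.312 Y139.452
G1 X20.421 Y140.613
G1 X24.480 Y142.691
G1 X30.488 Y145.687
G1 X38.445 Y149.599
M5
G0 X20.807 Y144.433
M3 S798
G1 X37.390 Y144.433 F1316
G1 X37.390 Y68.673
G1 X20.807 Y68.673
G1 X20.807 Y144.433
M5
G0 X38.613 Y162.024
M3 S798
G1 X61.376 Y39.252 F1316
G1 X15.453 Y65.882
G1 X18.210 Y159.462
G1 X12.136 Y97.363
M5
G0 X3.738 Y85.384
M3 S798
G1 X28.609 Y85.384 F1316
G1 X28.609 Y12.548
G1 X3.738 Y12.548
G1 X3.738 Y85.384
M5
G0 X59.150 Y55.293
M3 S798
G1 X19.763 Y113.989 F1316
G1 X51.432 Y113.244
M5
G0 X0.000 Y0.000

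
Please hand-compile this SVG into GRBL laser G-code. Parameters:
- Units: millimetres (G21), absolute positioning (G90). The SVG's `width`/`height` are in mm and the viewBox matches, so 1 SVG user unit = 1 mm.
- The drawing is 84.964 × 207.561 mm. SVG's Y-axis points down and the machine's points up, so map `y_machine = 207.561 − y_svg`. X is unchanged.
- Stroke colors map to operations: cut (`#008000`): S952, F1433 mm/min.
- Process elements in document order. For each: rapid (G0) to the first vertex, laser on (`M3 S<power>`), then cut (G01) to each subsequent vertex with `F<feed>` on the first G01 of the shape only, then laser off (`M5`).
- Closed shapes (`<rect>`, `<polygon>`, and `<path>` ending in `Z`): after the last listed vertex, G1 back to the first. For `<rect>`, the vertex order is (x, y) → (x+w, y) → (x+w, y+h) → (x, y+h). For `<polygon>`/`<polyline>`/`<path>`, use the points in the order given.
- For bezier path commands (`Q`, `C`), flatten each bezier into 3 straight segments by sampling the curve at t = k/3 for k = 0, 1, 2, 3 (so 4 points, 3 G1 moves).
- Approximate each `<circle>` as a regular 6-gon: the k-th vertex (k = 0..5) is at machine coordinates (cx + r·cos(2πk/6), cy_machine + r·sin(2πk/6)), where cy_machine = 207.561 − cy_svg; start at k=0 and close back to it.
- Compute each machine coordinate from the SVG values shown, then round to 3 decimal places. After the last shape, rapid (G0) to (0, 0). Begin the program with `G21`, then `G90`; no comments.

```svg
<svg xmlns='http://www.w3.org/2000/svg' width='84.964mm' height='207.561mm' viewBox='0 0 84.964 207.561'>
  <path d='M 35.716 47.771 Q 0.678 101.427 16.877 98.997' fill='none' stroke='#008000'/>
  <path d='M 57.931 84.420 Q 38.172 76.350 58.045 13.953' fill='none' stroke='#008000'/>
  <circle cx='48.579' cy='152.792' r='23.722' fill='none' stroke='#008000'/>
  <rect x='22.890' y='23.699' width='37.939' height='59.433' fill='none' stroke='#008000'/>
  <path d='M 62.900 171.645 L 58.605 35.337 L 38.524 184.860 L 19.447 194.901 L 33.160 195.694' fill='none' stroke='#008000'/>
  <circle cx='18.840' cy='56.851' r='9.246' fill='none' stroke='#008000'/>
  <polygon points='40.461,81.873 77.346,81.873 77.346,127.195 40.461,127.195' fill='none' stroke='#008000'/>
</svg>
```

G21
G90
G0 X35.716 Y159.790
M3 S952
G01 X18.050 Y130.251 F1433
G01 X11.771 Y113.176
G01 X16.877 Y108.564
M5
G0 X57.931 Y123.141
M3 S952
G01 X49.162 Y134.557 F1433
G01 X49.200 Y158.046
G01 X58.045 Y193.608
M5
G0 X72.301 Y54.769
M3 S952
G01 X60.440 Y75.313 F1433
G01 X36.718 Y75.313
G01 X24.857 Y54.769
G01 X36.718 Y34.225
G01 X60.440 Y34.225
G01 X72.301 Y54.769
M5
G0 X22.890 Y183.862
M3 S952
G01 X60.829 Y183.862 F1433
G01 X60.829 Y124.429
G01 X22.890 Y124.429
G01 X22.890 Y183.862
M5
G0 X62.900 Y35.916
M3 S952
G01 X58.605 Y172.224 F1433
G01 X38.524 Y22.701
G01 X19.447 Y12.660
G01 X33.160 Y11.867
M5
G0 X28.086 Y150.710
M3 S952
G01 X23.463 Y158.717 F1433
G01 X14.217 Y158.717
G01 X9.594 Y150.710
G01 X14.217 Y142.703
G01 X23.463 Y142.703
G01 X28.086 Y150.710
M5
G0 X40.461 Y125.688
M3 S952
G01 X77.346 Y125.688 F1433
G01 X77.346 Y80.366
G01 X40.461 Y80.366
G01 X40.461 Y125.688
M5
G0 X0.000 Y0.000

viewBox `0 0 84.964 207.561` with mm width/height → 1 unit = 1 mm. Flip: y_m = 207.561 − y_svg.

**Shape 1** — `<path>` quadratic bezier, stroke `#008000` → cut (S952, F1433). Control points (SVG): P0=(35.716,47.771), P1=(0.678,101.427), P2=(16.877,98.997); sampled at t=k/3. Machine vertices: (35.716,159.790) → (18.050,130.251) → (11.771,113.176) → (16.877,108.564). Open path.

**Shape 2** — `<path>` quadratic bezier, stroke `#008000` → cut (S952, F1433). Control points (SVG): P0=(57.931,84.420), P1=(38.172,76.350), P2=(58.045,13.953); sampled at t=k/3. Machine vertices: (57.931,123.141) → (49.162,134.557) → (49.200,158.046) → (58.045,193.608). Open path.

**Shape 3** — `<circle>` circle, stroke `#008000` → cut (S952, F1433). Machine vertices: (72.301,54.769) → (60.440,75.313) → (36.718,75.313) → (24.857,54.769) → (36.718,34.225) → (60.440,34.225) → (72.301,54.769). Closed: final G1 returns to the first vertex.

**Shape 4** — `<rect>` rectangle, stroke `#008000` → cut (S952, F1433). Machine vertices: (22.890,183.862) → (60.829,183.862) → (60.829,124.429) → (22.890,124.429) → (22.890,183.862). Closed: final G1 returns to the first vertex.

**Shape 5** — `<path>` open polyline, stroke `#008000` → cut (S952, F1433). Machine vertices: (62.900,35.916) → (58.605,172.224) → (38.524,22.701) → (19.447,12.660) → (33.160,11.867). Open path.

**Shape 6** — `<circle>` circle, stroke `#008000` → cut (S952, F1433). Machine vertices: (28.086,150.710) → (23.463,158.717) → (14.217,158.717) → (9.594,150.710) → (14.217,142.703) → (23.463,142.703) → (28.086,150.710). Closed: final G1 returns to the first vertex.

**Shape 7** — `<polygon>` rectangle, stroke `#008000` → cut (S952, F1433). Machine vertices: (40.461,125.688) → (77.346,125.688) → (77.346,80.366) → (40.461,80.366) → (40.461,125.688). Closed: final G1 returns to the first vertex.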